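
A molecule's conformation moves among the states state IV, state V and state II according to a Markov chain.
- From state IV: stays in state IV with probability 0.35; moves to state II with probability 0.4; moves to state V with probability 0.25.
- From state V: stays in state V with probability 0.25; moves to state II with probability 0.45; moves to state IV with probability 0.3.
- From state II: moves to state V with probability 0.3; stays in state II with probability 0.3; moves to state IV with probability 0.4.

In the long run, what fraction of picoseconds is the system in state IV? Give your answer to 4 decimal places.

Let the stationary distribution be π with π = πP and π_1 + π_2 + π_3 = 1.
π_1 = 0.35·π_1 + 0.3·π_2 + 0.4·π_3
π_2 = 0.25·π_1 + 0.25·π_2 + 0.3·π_3
Solving with the normalization constraint gives π = (0.3554, 0.2688, 0.3759).
So the stationary probability of state IV is 0.3554.

0.3554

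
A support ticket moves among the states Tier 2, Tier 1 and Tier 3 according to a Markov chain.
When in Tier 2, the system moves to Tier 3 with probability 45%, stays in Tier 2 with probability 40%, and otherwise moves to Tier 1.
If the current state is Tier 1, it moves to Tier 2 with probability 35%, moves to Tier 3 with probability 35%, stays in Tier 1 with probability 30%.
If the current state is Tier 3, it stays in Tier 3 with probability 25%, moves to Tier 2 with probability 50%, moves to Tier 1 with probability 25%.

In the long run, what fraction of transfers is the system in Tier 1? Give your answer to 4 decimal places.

0.2184

Let the stationary distribution be π with π = πP and π_1 + π_2 + π_3 = 1.
π_1 = 0.4·π_1 + 0.35·π_2 + 0.5·π_3
π_2 = 0.15·π_1 + 0.3·π_2 + 0.25·π_3
Solving with the normalization constraint gives π = (0.4248, 0.2184, 0.3568).
So the stationary probability of Tier 1 is 0.2184.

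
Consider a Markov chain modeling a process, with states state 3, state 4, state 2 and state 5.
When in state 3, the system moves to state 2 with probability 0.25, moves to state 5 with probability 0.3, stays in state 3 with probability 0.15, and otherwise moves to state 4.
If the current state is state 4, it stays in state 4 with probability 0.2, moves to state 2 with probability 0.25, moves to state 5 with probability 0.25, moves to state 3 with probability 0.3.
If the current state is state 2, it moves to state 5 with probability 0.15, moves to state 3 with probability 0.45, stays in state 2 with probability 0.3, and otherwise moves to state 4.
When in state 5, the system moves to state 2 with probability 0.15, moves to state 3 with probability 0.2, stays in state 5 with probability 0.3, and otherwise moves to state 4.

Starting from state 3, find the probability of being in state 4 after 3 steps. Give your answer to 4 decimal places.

Propagate the distribution vector 3 steps from state 3.
After 0 steps: (1.0000, 0.0000, 0.0000, 0.0000)
After 1 step: (0.1500, 0.3000, 0.2500, 0.3000)
After 2 steps: (0.2850, 0.2350, 0.2325, 0.2475)
After 3 steps: (0.2674, 0.2424, 0.2369, 0.2534)
P(in state 4 after 3 steps) = 0.2424

0.2424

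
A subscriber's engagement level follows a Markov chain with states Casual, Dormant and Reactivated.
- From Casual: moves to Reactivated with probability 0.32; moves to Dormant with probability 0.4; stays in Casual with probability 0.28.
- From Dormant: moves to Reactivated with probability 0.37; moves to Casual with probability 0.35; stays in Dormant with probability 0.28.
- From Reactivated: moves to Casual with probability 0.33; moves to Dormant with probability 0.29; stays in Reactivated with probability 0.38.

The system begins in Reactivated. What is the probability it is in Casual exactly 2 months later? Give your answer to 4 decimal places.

Sum over the intermediate state after 1 month:
P = P(Reactivated→Casual)·P(Casual→Casual) + P(Reactivated→Dormant)·P(Dormant→Casual) + P(Reactivated→Reactivated)·P(Reactivated→Casual)
  = 0.33×0.28 + 0.29×0.35 + 0.38×0.33
  = 0.0924 + 0.1015 + 0.1254 = 0.3193

0.3193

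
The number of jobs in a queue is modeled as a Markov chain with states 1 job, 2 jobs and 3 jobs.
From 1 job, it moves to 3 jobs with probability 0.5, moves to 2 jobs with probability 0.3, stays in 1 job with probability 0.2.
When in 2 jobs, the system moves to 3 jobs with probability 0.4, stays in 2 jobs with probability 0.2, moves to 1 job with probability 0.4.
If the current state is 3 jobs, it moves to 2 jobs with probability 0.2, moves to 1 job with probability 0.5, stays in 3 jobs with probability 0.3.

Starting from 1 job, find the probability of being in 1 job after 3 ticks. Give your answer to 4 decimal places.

Propagate the distribution vector 3 ticks from 1 job.
After 0 ticks: (1.0000, 0.0000, 0.0000)
After 1 tick: (0.2000, 0.3000, 0.5000)
After 2 ticks: (0.4100, 0.2200, 0.3700)
After 3 ticks: (0.3550, 0.2410, 0.4040)
P(in 1 job after 3 ticks) = 0.3550

0.3550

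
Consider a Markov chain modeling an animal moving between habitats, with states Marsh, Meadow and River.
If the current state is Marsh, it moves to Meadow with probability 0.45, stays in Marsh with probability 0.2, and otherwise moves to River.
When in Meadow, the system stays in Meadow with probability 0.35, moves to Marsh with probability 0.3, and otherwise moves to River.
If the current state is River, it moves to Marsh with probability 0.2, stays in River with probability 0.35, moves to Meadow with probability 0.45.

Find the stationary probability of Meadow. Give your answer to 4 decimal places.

0.4091

Let the stationary distribution be π with π = πP and π_1 + π_2 + π_3 = 1.
π_1 = 0.2·π_1 + 0.3·π_2 + 0.2·π_3
π_2 = 0.45·π_1 + 0.35·π_2 + 0.45·π_3
Solving with the normalization constraint gives π = (0.2409, 0.4091, 0.3500).
So the stationary probability of Meadow is 0.4091.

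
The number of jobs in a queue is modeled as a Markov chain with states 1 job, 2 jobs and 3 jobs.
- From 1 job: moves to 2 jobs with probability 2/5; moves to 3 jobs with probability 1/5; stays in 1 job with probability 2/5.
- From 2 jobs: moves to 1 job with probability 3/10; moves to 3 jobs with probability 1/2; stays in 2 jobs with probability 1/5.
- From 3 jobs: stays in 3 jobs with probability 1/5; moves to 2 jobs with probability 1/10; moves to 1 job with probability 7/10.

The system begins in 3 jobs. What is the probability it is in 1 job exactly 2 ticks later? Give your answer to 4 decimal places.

0.4500

Sum over the intermediate state after 1 tick:
P = P(3 jobs→1 job)·P(1 job→1 job) + P(3 jobs→2 jobs)·P(2 jobs→1 job) + P(3 jobs→3 jobs)·P(3 jobs→1 job)
  = 0.7×0.4 + 0.1×0.3 + 0.2×0.7
  = 0.2800 + 0.0300 + 0.1400 = 0.4500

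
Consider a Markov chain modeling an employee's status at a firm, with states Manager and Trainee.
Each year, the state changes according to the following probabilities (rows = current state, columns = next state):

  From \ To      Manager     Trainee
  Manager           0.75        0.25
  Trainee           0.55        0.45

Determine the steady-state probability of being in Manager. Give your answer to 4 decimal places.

0.6875

Let the stationary distribution be π with π = πP and π_1 + π_2 = 1.
π_1 = 0.75·π_1 + 0.55·π_2
Solving with the normalization constraint gives π = (0.6875, 0.3125).
So the stationary probability of Manager is 0.6875.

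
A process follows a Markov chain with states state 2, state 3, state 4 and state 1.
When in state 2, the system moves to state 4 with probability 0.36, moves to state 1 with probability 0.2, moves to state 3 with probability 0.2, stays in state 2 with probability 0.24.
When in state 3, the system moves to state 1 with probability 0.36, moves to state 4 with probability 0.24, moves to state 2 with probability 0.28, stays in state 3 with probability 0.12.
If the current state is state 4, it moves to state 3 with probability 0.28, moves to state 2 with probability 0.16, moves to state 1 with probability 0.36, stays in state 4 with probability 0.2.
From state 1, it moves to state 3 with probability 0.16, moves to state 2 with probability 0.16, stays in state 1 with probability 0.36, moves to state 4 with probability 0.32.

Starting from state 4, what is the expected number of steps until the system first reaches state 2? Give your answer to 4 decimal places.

Let t(s) be the expected number of steps to first reach state 2 from state s, with t(state 2) = 0. Conditioning on the first step:
t(state 3) = 1 + 0.12·t(state 3) + 0.24·t(state 4) + 0.36·t(state 1)
t(state 4) = 1 + 0.28·t(state 3) + 0.2·t(state 4) + 0.36·t(state 1)
t(state 1) = 1 + 0.16·t(state 3) + 0.32·t(state 4) + 0.36·t(state 1)
Solving: t(state 3) = 4.8594, t(state 4) = 5.4202, t(state 1) = 5.4874.
Expected steps from state 4 to state 2: 5.4202.

5.4202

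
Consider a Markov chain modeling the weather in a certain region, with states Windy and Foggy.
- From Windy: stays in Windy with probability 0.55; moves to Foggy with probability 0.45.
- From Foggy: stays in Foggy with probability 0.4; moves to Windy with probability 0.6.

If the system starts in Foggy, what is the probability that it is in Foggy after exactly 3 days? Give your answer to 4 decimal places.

Propagate the distribution vector 3 days from Foggy.
After 0 days: (0.0000, 1.0000)
After 1 day: (0.6000, 0.4000)
After 2 days: (0.5700, 0.4300)
After 3 days: (0.5715, 0.4285)
P(in Foggy after 3 days) = 0.4285

0.4285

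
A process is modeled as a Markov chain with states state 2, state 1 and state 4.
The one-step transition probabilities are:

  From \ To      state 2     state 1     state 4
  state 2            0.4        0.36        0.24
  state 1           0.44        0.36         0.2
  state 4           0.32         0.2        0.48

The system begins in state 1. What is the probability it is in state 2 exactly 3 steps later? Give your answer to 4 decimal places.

Propagate the distribution vector 3 steps from state 1.
After 0 steps: (0.0000, 1.0000, 0.0000)
After 1 step: (0.4400, 0.3600, 0.2000)
After 2 steps: (0.3984, 0.3280, 0.2736)
After 3 steps: (0.3912, 0.3162, 0.2925)
P(in state 2 after 3 steps) = 0.3912

0.3912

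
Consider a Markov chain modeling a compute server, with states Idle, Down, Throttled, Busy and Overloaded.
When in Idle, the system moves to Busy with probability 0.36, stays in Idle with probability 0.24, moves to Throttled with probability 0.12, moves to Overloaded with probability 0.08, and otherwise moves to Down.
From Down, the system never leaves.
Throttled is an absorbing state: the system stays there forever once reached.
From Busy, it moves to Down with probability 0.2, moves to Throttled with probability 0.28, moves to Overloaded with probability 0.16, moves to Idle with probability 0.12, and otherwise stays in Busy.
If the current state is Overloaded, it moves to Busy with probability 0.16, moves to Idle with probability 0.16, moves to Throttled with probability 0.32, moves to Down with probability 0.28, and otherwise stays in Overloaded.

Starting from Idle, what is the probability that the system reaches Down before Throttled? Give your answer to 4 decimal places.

0.5239

Let h(s) be the probability of absorption at Down starting from transient state s. Then h(Down) = 1 and h(Throttled) = 0. By first-step analysis:
h(Idle) = 0.24·h(Idle) + 0.2·1 + 0.12·0 + 0.36·h(Busy) + 0.08·h(Overloaded)
h(Busy) = 0.12·h(Idle) + 0.2·1 + 0.28·0 + 0.24·h(Busy) + 0.16·h(Overloaded)
h(Overloaded) = 0.16·h(Idle) + 0.28·1 + 0.32·0 + 0.16·h(Busy) + 0.08·h(Overloaded)
Solving: h(Idle) = 0.5239, h(Busy) = 0.4455, h(Overloaded) = 0.4729.
Starting from Idle, the probability is 0.5239.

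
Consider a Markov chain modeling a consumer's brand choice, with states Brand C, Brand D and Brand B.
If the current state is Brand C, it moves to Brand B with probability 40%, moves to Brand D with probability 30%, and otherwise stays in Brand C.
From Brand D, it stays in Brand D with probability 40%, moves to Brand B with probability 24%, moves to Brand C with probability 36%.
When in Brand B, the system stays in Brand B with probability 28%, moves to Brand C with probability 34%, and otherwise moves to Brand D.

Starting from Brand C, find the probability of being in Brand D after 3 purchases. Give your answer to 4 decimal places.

0.3605

Propagate the distribution vector 3 purchases from Brand C.
After 0 purchases: (1.0000, 0.0000, 0.0000)
After 1 purchase: (0.3000, 0.3000, 0.4000)
After 2 purchases: (0.3340, 0.3620, 0.3040)
After 3 purchases: (0.3339, 0.3605, 0.3056)
P(in Brand D after 3 purchases) = 0.3605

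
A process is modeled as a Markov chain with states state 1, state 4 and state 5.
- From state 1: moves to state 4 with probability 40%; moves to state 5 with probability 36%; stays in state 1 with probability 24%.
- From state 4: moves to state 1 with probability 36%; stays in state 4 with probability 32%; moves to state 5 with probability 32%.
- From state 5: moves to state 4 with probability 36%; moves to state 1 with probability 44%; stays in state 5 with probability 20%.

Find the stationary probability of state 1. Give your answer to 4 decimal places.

0.3427

Let the stationary distribution be π with π = πP and π_1 + π_2 + π_3 = 1.
π_1 = 0.24·π_1 + 0.36·π_2 + 0.44·π_3
π_2 = 0.4·π_1 + 0.32·π_2 + 0.36·π_3
Solving with the normalization constraint gives π = (0.3427, 0.3593, 0.2980).
So the stationary probability of state 1 is 0.3427.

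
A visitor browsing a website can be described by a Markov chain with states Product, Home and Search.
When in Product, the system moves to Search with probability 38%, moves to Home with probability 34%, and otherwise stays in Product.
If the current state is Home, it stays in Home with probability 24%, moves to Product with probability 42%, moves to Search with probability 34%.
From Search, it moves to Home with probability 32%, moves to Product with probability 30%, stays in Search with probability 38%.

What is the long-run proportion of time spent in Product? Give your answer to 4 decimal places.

Let the stationary distribution be π with π = πP and π_1 + π_2 + π_3 = 1.
π_1 = 0.28·π_1 + 0.42·π_2 + 0.3·π_3
π_2 = 0.34·π_1 + 0.24·π_2 + 0.32·π_3
Solving with the normalization constraint gives π = (0.3297, 0.3024, 0.3679).
So the stationary probability of Product is 0.3297.

0.3297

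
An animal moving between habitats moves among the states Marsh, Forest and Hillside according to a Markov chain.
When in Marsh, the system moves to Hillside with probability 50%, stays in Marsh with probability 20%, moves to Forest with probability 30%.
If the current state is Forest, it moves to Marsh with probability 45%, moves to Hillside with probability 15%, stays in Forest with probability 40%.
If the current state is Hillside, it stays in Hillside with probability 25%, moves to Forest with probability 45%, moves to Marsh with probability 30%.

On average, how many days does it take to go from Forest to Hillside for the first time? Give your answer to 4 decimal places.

3.6232

Let t(s) be the expected number of days to first reach Hillside from state s, with t(Hillside) = 0. Conditioning on the first day:
t(Marsh) = 1 + 0.2·t(Marsh) + 0.3·t(Forest)
t(Forest) = 1 + 0.45·t(Marsh) + 0.4·t(Forest)
Solving: t(Marsh) = 2.6087, t(Forest) = 3.6232.
Expected days from Forest to Hillside: 3.6232.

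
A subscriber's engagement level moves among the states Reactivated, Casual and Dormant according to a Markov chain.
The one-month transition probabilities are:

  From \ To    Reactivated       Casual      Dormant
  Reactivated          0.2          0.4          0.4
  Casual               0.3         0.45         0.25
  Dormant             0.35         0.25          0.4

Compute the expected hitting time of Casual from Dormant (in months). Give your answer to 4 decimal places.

3.3824

Let t(s) be the expected number of months to first reach Casual from state s, with t(Casual) = 0. Conditioning on the first month:
t(Reactivated) = 1 + 0.2·t(Reactivated) + 0.4·t(Dormant)
t(Dormant) = 1 + 0.35·t(Reactivated) + 0.4·t(Dormant)
Solving: t(Reactivated) = 2.9412, t(Dormant) = 3.3824.
Expected months from Dormant to Casual: 3.3824.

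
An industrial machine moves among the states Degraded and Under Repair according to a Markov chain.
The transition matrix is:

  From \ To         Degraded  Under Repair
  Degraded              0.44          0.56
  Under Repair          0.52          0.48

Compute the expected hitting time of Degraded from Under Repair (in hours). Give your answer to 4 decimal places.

1.9231

Let t(s) be the expected number of hours to first reach Degraded from state s, with t(Degraded) = 0. Conditioning on the first hour:
t(Under Repair) = 1 + 0.48·t(Under Repair)
Solving: t(Under Repair) = 1.9231.
Expected hours from Under Repair to Degraded: 1.9231.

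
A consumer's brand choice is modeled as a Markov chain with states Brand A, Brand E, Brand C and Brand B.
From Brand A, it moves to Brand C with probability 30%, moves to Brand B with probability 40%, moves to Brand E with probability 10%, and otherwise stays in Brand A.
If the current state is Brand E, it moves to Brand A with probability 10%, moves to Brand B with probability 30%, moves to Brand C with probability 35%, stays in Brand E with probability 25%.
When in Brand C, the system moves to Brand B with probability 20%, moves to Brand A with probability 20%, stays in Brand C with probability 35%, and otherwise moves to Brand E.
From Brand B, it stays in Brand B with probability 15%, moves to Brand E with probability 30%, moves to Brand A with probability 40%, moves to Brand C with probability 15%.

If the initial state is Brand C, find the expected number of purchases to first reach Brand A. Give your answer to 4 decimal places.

Let t(s) be the expected number of purchases to first reach Brand A from state s, with t(Brand A) = 0. Conditioning on the first purchase:
t(Brand E) = 1 + 0.25·t(Brand E) + 0.35·t(Brand C) + 0.3·t(Brand B)
t(Brand C) = 1 + 0.25·t(Brand E) + 0.35·t(Brand C) + 0.2·t(Brand B)
t(Brand B) = 1 + 0.3·t(Brand E) + 0.15·t(Brand C) + 0.15·t(Brand B)
Solving: t(Brand E) = 4.9835, t(Brand C) = 4.6086, t(Brand B) = 3.7486.
Expected purchases from Brand C to Brand A: 4.6086.

4.6086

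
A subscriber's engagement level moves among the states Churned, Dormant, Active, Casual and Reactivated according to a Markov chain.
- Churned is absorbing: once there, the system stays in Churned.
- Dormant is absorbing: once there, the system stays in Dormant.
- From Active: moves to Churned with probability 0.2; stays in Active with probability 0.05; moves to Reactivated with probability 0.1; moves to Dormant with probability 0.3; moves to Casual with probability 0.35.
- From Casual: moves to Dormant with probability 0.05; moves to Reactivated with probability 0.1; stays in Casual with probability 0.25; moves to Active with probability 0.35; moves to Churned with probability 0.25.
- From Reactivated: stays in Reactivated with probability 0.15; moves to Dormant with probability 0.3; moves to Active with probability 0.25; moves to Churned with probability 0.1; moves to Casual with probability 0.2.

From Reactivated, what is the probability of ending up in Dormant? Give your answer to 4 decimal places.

0.5985

Let h(s) be the probability of absorption at Dormant starting from transient state s. Then h(Dormant) = 1 and h(Churned) = 0. By first-step analysis:
h(Active) = 0.2·0 + 0.3·1 + 0.05·h(Active) + 0.35·h(Casual) + 0.1·h(Reactivated)
h(Casual) = 0.25·0 + 0.05·1 + 0.35·h(Active) + 0.25·h(Casual) + 0.1·h(Reactivated)
h(Reactivated) = 0.1·0 + 0.3·1 + 0.25·h(Active) + 0.2·h(Casual) + 0.15·h(Reactivated)
Solving: h(Active) = 0.5226, h(Casual) = 0.3903, h(Reactivated) = 0.5985.
Starting from Reactivated, the probability is 0.5985.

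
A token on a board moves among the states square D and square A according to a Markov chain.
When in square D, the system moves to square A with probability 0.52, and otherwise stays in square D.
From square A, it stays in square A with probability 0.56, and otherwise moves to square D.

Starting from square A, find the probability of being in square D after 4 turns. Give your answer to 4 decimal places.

Propagate the distribution vector 4 turns from square A.
After 0 turns: (0.0000, 1.0000)
After 1 turn: (0.4400, 0.5600)
After 2 turns: (0.4576, 0.5424)
After 3 turns: (0.4583, 0.5417)
After 4 turns: (0.4583, 0.5417)
P(in square D after 4 turns) = 0.4583

0.4583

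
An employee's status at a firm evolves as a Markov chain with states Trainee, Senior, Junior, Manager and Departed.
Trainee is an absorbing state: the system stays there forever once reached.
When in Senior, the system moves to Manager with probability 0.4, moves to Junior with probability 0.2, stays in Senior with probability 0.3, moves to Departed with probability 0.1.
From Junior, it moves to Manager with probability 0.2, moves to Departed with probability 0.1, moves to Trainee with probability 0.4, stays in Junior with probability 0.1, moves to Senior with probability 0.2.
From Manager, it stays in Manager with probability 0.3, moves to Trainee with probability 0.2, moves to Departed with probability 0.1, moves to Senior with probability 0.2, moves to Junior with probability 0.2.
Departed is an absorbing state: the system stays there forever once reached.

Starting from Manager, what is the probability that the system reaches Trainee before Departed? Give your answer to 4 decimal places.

0.6574

Let h(s) be the probability of absorption at Trainee starting from transient state s. Then h(Trainee) = 1 and h(Departed) = 0. By first-step analysis:
h(Senior) = 0.3·h(Senior) + 0.2·h(Junior) + 0.4·h(Manager) + 0.1·0
h(Junior) = 0.4·1 + 0.2·h(Senior) + 0.1·h(Junior) + 0.2·h(Manager) + 0.1·0
h(Manager) = 0.2·1 + 0.2·h(Senior) + 0.2·h(Junior) + 0.3·h(Manager) + 0.1·0
Solving: h(Senior) = 0.5813, h(Junior) = 0.7197, h(Manager) = 0.6574.
Starting from Manager, the probability is 0.6574.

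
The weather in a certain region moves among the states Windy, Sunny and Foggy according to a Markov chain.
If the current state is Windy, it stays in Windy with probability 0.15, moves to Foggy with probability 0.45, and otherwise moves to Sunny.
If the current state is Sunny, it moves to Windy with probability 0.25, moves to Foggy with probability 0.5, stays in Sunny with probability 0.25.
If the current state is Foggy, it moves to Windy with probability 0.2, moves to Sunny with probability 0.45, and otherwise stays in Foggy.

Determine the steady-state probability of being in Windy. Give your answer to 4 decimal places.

0.2079

Let the stationary distribution be π with π = πP and π_1 + π_2 + π_3 = 1.
π_1 = 0.15·π_1 + 0.25·π_2 + 0.2·π_3
π_2 = 0.4·π_1 + 0.25·π_2 + 0.45·π_3
Solving with the normalization constraint gives π = (0.2079, 0.3663, 0.4257).
So the stationary probability of Windy is 0.2079.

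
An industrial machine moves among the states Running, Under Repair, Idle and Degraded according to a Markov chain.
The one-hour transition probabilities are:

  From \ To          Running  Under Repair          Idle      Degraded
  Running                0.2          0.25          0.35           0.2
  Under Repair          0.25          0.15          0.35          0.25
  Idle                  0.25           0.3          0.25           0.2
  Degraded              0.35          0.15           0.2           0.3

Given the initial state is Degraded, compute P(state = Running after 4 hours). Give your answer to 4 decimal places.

0.2604

Propagate the distribution vector 4 hours from Degraded.
After 0 hours: (0.0000, 0.0000, 0.0000, 1.0000)
After 1 hour: (0.3500, 0.1500, 0.2000, 0.3000)
After 2 hours: (0.2625, 0.2150, 0.2850, 0.2375)
After 3 hours: (0.2606, 0.2190, 0.2859, 0.2345)
After 4 hours: (0.2604, 0.2189, 0.2862, 0.2344)
P(in Running after 4 hours) = 0.2604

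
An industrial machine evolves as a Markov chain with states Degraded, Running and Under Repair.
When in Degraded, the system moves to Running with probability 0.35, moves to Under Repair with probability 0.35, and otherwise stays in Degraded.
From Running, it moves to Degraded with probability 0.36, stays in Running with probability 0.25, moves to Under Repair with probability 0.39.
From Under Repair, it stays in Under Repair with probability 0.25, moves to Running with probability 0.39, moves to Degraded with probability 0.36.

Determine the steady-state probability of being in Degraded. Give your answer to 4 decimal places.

0.3396

Let the stationary distribution be π with π = πP and π_1 + π_2 + π_3 = 1.
π_1 = 0.3·π_1 + 0.36·π_2 + 0.36·π_3
π_2 = 0.35·π_1 + 0.25·π_2 + 0.39·π_3
Solving with the normalization constraint gives π = (0.3396, 0.3302, 0.3302).
So the stationary probability of Degraded is 0.3396.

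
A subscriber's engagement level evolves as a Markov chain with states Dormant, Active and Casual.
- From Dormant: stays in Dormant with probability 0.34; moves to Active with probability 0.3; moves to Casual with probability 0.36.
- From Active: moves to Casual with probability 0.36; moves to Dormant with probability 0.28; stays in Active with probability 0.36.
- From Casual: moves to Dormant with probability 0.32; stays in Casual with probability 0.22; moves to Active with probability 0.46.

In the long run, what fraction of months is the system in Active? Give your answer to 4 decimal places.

Let the stationary distribution be π with π = πP and π_1 + π_2 + π_3 = 1.
π_1 = 0.34·π_1 + 0.28·π_2 + 0.32·π_3
π_2 = 0.3·π_1 + 0.36·π_2 + 0.46·π_3
Solving with the normalization constraint gives π = (0.3113, 0.3729, 0.3158).
So the stationary probability of Active is 0.3729.

0.3729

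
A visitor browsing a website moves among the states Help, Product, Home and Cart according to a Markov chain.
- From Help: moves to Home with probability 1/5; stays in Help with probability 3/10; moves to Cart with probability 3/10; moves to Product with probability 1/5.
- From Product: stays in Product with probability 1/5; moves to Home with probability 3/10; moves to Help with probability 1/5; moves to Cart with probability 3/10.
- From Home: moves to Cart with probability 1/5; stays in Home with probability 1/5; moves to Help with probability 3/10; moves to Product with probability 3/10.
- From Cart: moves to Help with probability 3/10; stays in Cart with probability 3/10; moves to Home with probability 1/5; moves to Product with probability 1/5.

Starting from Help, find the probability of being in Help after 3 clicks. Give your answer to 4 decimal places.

Propagate the distribution vector 3 clicks from Help.
After 0 clicks: (1.0000, 0.0000, 0.0000, 0.0000)
After 1 click: (0.3000, 0.2000, 0.2000, 0.3000)
After 2 clicks: (0.2800, 0.2200, 0.2200, 0.2800)
After 3 clicks: (0.2780, 0.2220, 0.2220, 0.2780)
P(in Help after 3 clicks) = 0.2780

0.2780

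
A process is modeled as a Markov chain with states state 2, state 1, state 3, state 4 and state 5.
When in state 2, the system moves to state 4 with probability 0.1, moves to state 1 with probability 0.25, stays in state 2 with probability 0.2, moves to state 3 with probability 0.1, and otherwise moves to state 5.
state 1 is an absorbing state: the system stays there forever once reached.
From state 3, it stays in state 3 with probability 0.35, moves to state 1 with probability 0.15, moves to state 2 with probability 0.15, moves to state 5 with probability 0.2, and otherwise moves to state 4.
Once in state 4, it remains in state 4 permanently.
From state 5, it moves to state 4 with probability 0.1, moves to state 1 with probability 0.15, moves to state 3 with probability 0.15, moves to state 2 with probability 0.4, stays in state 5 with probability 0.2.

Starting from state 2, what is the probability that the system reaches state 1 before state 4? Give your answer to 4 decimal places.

Let h(s) be the probability of absorption at state 1 starting from transient state s. Then h(state 1) = 1 and h(state 4) = 0. By first-step analysis:
h(state 2) = 0.2·h(state 2) + 0.25·1 + 0.1·h(state 3) + 0.1·0 + 0.35·h(state 5)
h(state 3) = 0.15·h(state 2) + 0.15·1 + 0.35·h(state 3) + 0.15·0 + 0.2·h(state 5)
h(state 5) = 0.4·h(state 2) + 0.15·1 + 0.15·h(state 3) + 0.1·0 + 0.2·h(state 5)
Solving: h(state 2) = 0.6572, h(state 3) = 0.5744, h(state 5) = 0.6238.
Starting from state 2, the probability is 0.6572.

0.6572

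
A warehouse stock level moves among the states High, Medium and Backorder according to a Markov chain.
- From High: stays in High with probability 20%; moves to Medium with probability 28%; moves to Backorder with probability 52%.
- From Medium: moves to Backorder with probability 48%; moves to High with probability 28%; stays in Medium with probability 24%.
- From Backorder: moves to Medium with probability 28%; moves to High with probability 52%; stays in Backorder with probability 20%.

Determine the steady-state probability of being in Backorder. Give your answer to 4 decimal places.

Let the stationary distribution be π with π = πP and π_1 + π_2 + π_3 = 1.
π_1 = 0.2·π_1 + 0.28·π_2 + 0.52·π_3
π_2 = 0.28·π_1 + 0.24·π_2 + 0.28·π_3
Solving with the normalization constraint gives π = (0.3450, 0.2692, 0.3858).
So the stationary probability of Backorder is 0.3858.

0.3858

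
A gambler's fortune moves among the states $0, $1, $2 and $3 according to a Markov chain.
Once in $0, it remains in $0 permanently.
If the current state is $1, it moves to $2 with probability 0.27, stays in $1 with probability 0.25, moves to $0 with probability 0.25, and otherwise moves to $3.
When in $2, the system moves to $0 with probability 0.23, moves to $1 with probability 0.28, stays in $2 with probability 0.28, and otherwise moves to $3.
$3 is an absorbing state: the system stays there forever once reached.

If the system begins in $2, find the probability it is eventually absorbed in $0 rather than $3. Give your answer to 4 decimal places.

0.5222

Let h(s) be the probability of absorption at $0 starting from transient state s. Then h($0) = 1 and h($3) = 0. By first-step analysis:
h($1) = 0.25·1 + 0.25·h($1) + 0.27·h($2) + 0.23·0
h($2) = 0.23·1 + 0.28·h($1) + 0.28·h($2) + 0.21·0
Solving: h($1) = 0.5213, h($2) = 0.5222.
Starting from $2, the probability is 0.5222.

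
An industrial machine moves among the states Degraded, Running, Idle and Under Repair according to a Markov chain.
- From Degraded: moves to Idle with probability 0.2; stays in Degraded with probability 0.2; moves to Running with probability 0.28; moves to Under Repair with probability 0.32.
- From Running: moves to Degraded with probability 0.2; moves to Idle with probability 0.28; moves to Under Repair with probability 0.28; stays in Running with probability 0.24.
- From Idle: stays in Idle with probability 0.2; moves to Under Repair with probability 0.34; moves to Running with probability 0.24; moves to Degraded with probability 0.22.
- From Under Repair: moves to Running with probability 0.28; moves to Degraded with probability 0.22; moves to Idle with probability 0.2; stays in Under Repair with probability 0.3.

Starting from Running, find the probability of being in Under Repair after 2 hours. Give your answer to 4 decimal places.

Propagate the distribution vector 2 hours from Running.
After 0 hours: (0.0000, 1.0000, 0.0000, 0.0000)
After 1 hour: (0.2000, 0.2400, 0.2800, 0.2800)
After 2 hours: (0.2112, 0.2592, 0.2192, 0.3104)
P(in Under Repair after 2 hours) = 0.3104

0.3104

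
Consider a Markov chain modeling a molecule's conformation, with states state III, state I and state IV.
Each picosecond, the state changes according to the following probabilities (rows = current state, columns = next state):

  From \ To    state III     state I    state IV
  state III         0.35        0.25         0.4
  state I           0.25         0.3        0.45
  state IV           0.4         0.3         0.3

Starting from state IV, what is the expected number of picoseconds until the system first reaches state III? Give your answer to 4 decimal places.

2.8169

Let t(s) be the expected number of picoseconds to first reach state III from state s, with t(state III) = 0. Conditioning on the first picosecond:
t(state I) = 1 + 0.3·t(state I) + 0.45·t(state IV)
t(state IV) = 1 + 0.3·t(state I) + 0.3·t(state IV)
Solving: t(state I) = 3.2394, t(state IV) = 2.8169.
Expected picoseconds from state IV to state III: 2.8169.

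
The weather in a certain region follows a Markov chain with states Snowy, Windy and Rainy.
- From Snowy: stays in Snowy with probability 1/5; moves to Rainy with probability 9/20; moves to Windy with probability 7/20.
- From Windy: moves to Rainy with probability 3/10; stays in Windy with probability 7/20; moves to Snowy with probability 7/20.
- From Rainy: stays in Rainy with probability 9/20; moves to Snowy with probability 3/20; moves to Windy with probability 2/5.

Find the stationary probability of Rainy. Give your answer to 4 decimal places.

Let the stationary distribution be π with π = πP and π_1 + π_2 + π_3 = 1.
π_1 = 0.2·π_1 + 0.35·π_2 + 0.15·π_3
π_2 = 0.35·π_1 + 0.35·π_2 + 0.4·π_3
Solving with the normalization constraint gives π = (0.2357, 0.3697, 0.3945).
So the stationary probability of Rainy is 0.3945.

0.3945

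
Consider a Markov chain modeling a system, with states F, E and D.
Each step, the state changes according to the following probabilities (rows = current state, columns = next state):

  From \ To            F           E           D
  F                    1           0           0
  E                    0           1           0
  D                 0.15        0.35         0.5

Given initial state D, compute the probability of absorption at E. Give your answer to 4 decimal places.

0.7000

Let h(s) be the probability of absorption at E starting from transient state s. Then h(E) = 1 and h(F) = 0. By first-step analysis:
h(D) = 0.15·0 + 0.35·1 + 0.5·h(D)
Solving: h(D) = 0.7000.
Starting from D, the probability is 0.7000.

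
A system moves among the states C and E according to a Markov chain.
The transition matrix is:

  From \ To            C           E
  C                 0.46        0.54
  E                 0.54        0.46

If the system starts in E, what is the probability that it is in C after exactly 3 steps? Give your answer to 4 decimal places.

0.5003

Propagate the distribution vector 3 steps from E.
After 0 steps: (0.0000, 1.0000)
After 1 step: (0.5400, 0.4600)
After 2 steps: (0.4968, 0.5032)
After 3 steps: (0.5003, 0.4997)
P(in C after 3 steps) = 0.5003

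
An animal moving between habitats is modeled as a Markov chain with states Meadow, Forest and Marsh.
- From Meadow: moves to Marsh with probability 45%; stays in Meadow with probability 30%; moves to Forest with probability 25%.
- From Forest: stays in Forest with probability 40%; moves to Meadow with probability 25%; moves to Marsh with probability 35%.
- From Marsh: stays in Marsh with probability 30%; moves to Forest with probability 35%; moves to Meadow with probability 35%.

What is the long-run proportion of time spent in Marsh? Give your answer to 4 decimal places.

Let the stationary distribution be π with π = πP and π_1 + π_2 + π_3 = 1.
π_1 = 0.3·π_1 + 0.25·π_2 + 0.35·π_3
π_2 = 0.25·π_1 + 0.4·π_2 + 0.35·π_3
Solving with the normalization constraint gives π = (0.3013, 0.3367, 0.3620).
So the stationary probability of Marsh is 0.3620.

0.3620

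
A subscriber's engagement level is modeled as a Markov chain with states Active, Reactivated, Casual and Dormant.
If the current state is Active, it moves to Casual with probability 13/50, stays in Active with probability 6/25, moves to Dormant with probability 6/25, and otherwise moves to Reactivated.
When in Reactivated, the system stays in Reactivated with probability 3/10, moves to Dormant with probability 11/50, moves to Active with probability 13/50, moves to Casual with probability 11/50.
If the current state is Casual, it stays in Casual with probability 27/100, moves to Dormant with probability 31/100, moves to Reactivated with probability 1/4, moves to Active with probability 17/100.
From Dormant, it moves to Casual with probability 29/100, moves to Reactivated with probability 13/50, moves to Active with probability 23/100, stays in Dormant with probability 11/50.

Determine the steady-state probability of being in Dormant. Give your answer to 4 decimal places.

Let the stationary distribution be π with π = πP and π_1 + π_2 + π_3 + π_4 = 1.
π_1 = 0.24·π_1 + 0.26·π_2 + 0.17·π_3 + 0.23·π_4
π_2 = 0.26·π_1 + 0.3·π_2 + 0.25·π_3 + 0.26·π_4
π_3 = 0.26·π_1 + 0.22·π_2 + 0.27·π_3 + 0.29·π_4
Solving with the normalization constraint gives π = (0.2247, 0.2681, 0.2593, 0.2478).
So the stationary probability of Dormant is 0.2478.

0.2478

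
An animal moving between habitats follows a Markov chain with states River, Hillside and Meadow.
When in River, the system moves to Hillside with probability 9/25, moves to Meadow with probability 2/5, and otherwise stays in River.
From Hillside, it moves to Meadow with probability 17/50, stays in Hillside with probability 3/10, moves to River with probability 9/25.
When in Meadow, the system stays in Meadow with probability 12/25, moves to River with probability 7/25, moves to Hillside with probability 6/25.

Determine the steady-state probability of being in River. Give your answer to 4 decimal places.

Let the stationary distribution be π with π = πP and π_1 + π_2 + π_3 = 1.
π_1 = 0.24·π_1 + 0.36·π_2 + 0.28·π_3
π_2 = 0.36·π_1 + 0.3·π_2 + 0.24·π_3
Solving with the normalization constraint gives π = (0.2917, 0.2926, 0.4157).
So the stationary probability of River is 0.2917.

0.2917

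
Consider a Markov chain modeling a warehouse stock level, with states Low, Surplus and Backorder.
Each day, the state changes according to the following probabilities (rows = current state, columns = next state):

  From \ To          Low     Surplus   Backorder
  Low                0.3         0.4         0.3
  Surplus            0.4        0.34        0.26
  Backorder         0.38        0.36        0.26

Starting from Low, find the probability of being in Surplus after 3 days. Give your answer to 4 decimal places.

Propagate the distribution vector 3 days from Low.
After 0 days: (1.0000, 0.0000, 0.0000)
After 1 day: (0.3000, 0.4000, 0.3000)
After 2 days: (0.3640, 0.3640, 0.2720)
After 3 days: (0.3582, 0.3673, 0.2746)
P(in Surplus after 3 days) = 0.3673

0.3673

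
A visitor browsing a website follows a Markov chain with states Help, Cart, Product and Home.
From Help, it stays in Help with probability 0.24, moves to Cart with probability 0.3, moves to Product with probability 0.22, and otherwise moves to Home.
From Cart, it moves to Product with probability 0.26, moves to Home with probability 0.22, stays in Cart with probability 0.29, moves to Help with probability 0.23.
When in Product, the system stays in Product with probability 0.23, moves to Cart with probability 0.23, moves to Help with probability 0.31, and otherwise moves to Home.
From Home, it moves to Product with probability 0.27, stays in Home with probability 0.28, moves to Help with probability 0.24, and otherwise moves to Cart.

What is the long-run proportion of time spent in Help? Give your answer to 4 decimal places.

0.2546

Let the stationary distribution be π with π = πP and π_1 + π_2 + π_3 + π_4 = 1.
π_1 = 0.24·π_1 + 0.23·π_2 + 0.31·π_3 + 0.24·π_4
π_2 = 0.3·π_1 + 0.29·π_2 + 0.23·π_3 + 0.21·π_4
π_3 = 0.22·π_1 + 0.26·π_2 + 0.23·π_3 + 0.27·π_4
Solving with the normalization constraint gives π = (0.2546, 0.2585, 0.2449, 0.2421).
So the stationary probability of Help is 0.2546.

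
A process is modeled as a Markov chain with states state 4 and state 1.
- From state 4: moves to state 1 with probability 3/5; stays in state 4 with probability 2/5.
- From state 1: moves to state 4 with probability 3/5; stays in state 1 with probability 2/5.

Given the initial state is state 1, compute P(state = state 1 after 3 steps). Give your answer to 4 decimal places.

Propagate the distribution vector 3 steps from state 1.
After 0 steps: (0.0000, 1.0000)
After 1 step: (0.6000, 0.4000)
After 2 steps: (0.4800, 0.5200)
After 3 steps: (0.5040, 0.4960)
P(in state 1 after 3 steps) = 0.4960

0.4960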